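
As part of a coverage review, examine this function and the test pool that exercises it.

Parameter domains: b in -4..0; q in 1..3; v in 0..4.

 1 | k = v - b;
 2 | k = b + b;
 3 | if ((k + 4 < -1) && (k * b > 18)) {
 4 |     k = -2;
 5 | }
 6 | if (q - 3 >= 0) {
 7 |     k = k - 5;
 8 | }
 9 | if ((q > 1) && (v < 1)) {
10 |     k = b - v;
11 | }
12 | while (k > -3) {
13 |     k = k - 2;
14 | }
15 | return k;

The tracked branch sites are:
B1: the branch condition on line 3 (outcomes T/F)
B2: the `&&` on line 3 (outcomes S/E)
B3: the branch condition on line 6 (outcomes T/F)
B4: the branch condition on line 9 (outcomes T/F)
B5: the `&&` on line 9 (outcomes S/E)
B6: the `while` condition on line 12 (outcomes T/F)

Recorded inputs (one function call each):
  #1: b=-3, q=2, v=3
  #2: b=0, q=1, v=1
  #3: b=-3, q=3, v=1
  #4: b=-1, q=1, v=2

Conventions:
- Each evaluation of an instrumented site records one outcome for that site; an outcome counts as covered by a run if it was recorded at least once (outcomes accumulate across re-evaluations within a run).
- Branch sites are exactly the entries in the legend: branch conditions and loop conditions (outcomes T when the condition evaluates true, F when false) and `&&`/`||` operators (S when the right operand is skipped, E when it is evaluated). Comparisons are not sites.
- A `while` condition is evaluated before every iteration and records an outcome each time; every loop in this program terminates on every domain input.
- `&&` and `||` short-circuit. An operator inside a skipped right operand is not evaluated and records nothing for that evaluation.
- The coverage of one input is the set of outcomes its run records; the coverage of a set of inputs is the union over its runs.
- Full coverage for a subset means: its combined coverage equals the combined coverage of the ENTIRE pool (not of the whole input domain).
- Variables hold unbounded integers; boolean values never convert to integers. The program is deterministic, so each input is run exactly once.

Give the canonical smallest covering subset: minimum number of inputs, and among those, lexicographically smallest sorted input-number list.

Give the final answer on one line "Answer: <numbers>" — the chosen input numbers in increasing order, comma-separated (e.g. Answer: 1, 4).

test 1 (b=-3, q=2, v=3) fires B2->E, B1->F, B3->F, B5->E, B4->F, B6->F; hits B1=F, B2=E, B3=F, B4=F, B5=E, B6=F
test 2 (b=0, q=1, v=1) fires B2->S, B1->F, B3->F, B5->S, B4->F, B6->T, B6->T, B6->F; hits B1=F, B2=S, B3=F, B4=F, B5=S, B6=T, B6=F
test 3 (b=-3, q=3, v=1) fires B2->E, B1->F, B3->T, B5->E, B4->F, B6->F; hits B1=F, B2=E, B3=T, B4=F, B5=E, B6=F
test 4 (b=-1, q=1, v=2) fires B2->S, B1->F, B3->F, B5->S, B4->F, B6->T, B6->F; hits B1=F, B2=S, B3=F, B4=F, B5=S, B6=T, B6=F
union over all inputs: B1=F, B2=S, B2=E, B3=T, B3=F, B4=F, B5=S, B5=E, B6=T, B6=F (10 outcomes)
no size-1 subset reaches all 10 outcomes (best union: 7/10)
at size 2, {2, 3} reaches all 10 outcomes; every lexicographically earlier size-2 subset fails

Answer: 2, 3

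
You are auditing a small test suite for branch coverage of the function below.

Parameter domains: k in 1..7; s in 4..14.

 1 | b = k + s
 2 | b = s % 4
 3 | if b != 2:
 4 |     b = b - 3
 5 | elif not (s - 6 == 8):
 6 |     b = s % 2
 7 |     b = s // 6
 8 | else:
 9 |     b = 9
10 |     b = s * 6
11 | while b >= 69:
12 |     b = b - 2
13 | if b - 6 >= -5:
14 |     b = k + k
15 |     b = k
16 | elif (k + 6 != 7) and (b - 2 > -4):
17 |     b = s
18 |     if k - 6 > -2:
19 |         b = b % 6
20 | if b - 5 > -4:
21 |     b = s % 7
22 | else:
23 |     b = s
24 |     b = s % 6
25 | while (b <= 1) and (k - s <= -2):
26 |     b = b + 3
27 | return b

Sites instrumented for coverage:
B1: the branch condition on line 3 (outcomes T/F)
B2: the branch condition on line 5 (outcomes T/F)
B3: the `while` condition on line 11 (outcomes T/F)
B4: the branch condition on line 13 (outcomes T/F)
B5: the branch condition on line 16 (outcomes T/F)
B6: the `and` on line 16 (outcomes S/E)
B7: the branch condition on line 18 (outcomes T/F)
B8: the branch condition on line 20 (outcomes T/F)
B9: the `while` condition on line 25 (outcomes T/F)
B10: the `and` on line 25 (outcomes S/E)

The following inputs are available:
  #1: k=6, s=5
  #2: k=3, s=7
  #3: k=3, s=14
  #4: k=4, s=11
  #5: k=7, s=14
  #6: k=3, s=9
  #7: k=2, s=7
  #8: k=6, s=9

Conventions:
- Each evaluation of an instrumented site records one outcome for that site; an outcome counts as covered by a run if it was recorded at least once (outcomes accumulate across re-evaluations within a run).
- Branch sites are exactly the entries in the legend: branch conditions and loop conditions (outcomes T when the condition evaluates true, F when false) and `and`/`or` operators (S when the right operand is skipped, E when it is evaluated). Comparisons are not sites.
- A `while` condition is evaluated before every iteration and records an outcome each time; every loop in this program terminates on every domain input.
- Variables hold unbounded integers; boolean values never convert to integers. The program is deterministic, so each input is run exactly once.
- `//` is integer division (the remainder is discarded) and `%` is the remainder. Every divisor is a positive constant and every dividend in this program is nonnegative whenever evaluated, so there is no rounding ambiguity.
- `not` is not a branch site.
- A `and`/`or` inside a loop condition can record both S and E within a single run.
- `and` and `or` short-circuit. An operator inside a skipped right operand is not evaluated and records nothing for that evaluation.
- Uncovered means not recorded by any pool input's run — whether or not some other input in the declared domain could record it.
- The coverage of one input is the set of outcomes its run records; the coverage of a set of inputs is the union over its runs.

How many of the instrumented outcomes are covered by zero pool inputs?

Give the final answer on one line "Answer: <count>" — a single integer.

#1 (k=6, s=5) -> B1->T, B3->F, B4->F, B6->E, B5->F, B8->F, B10->S, B9->F; covered: B1=T, B3=F, B4=F, B5=F, B6=E, B8=F, B9=F, B10=S
#2 (k=3, s=7) -> B1->T, B3->F, B4->F, B6->E, B5->T, B7->F, B8->T, B10->E, B9->T, B10->S, B9->F; covered: B1=T, B3=F, B4=F, B5=T, B6=E, B7=F, B8=T, B9=T, B9=F, B10=S, B10=E
#3 (k=3, s=14) -> B1->F, B2->F, B3->T, B3->T, B3->T, B3->T, B3->T, B3->T, B3->T, B3->T, B3->F, B4->T, B8->T, B10->E, ...; covered: B1=F, B2=F, B3=T, B3=F, B4=T, B8=T, B9=T, B9=F, B10=S, B10=E
#4 (k=4, s=11) -> B1->T, B3->F, B4->F, B6->E, B5->T, B7->F, B8->T, B10->S, B9->F; covered: B1=T, B3=F, B4=F, B5=T, B6=E, B7=F, B8=T, B9=F, B10=S
#5 (k=7, s=14) -> B1->F, B2->F, B3->T, B3->T, B3->T, B3->T, B3->T, B3->T, B3->T, B3->T, B3->F, B4->T, B8->T, B10->E, ...; covered: B1=F, B2=F, B3=T, B3=F, B4=T, B8=T, B9=T, B9=F, B10=S, B10=E
#6 (k=3, s=9) -> B1->T, B3->F, B4->F, B6->E, B5->F, B8->F, B10->S, B9->F; covered: B1=T, B3=F, B4=F, B5=F, B6=E, B8=F, B9=F, B10=S
#7 (k=2, s=7) -> B1->T, B3->F, B4->F, B6->E, B5->T, B7->F, B8->T, B10->E, B9->T, B10->S, B9->F; covered: B1=T, B3=F, B4=F, B5=T, B6=E, B7=F, B8=T, B9=T, B9=F, B10=S, B10=E
#8 (k=6, s=9) -> B1->T, B3->F, B4->F, B6->E, B5->F, B8->F, B10->S, B9->F; covered: B1=T, B3=F, B4=F, B5=F, B6=E, B8=F, B9=F, B10=S
union over the pool: B1=T, B1=F, B2=F, B3=T, B3=F, B4=T, B4=F, B5=T, B5=F, B6=E, B7=F, B8=T, B8=F, B9=T, B9=F, B10=S, B10=E
uncovered (3 of 20): B2=T, B6=S, B7=T

Answer: 3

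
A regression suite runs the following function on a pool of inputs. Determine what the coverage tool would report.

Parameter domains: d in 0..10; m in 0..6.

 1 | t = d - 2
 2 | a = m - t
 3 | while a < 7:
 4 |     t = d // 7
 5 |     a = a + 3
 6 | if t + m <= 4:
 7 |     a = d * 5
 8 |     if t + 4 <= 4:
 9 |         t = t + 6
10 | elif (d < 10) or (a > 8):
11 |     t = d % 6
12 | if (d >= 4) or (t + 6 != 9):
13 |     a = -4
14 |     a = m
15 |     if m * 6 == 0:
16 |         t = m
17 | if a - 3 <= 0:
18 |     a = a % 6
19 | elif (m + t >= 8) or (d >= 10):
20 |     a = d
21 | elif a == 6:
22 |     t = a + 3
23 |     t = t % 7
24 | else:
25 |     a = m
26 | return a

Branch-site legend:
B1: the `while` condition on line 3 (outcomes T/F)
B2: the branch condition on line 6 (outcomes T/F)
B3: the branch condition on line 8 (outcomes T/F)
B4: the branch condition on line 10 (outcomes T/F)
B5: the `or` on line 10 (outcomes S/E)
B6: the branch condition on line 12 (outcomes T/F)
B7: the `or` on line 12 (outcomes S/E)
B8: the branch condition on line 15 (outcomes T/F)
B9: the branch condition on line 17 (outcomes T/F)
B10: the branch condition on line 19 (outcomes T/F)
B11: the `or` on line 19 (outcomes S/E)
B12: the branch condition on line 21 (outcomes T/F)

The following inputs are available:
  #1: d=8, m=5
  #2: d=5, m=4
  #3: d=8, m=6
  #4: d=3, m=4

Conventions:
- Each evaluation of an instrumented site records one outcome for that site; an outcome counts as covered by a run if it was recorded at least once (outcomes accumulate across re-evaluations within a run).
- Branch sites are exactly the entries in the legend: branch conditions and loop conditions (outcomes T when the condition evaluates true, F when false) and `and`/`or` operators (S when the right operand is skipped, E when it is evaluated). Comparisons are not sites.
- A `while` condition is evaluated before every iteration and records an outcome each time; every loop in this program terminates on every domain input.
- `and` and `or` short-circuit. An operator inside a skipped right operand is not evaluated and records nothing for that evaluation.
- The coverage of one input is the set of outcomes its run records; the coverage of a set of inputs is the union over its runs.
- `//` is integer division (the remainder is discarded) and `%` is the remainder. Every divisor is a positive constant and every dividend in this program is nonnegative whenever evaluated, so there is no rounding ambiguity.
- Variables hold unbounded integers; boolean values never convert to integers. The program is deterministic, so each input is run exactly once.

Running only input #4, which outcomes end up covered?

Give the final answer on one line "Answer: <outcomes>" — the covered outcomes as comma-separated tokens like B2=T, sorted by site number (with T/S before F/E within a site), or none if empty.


Simulating input #4 (d=3, m=4) step by step:
  B1->T, B1->T, B1->F, B2->T, B3->T, B7->E, B6->T, B8->F, B9->F, B11->S
  B10->T
collecting distinct outcomes: B1=T, B1=F, B2=T, B3=T, B6=T, B7=E, B8=F, B9=F, B10=T, B11=S
Answer: B1=T, B1=F, B2=T, B3=T, B6=T, B7=E, B8=F, B9=F, B10=T, B11=S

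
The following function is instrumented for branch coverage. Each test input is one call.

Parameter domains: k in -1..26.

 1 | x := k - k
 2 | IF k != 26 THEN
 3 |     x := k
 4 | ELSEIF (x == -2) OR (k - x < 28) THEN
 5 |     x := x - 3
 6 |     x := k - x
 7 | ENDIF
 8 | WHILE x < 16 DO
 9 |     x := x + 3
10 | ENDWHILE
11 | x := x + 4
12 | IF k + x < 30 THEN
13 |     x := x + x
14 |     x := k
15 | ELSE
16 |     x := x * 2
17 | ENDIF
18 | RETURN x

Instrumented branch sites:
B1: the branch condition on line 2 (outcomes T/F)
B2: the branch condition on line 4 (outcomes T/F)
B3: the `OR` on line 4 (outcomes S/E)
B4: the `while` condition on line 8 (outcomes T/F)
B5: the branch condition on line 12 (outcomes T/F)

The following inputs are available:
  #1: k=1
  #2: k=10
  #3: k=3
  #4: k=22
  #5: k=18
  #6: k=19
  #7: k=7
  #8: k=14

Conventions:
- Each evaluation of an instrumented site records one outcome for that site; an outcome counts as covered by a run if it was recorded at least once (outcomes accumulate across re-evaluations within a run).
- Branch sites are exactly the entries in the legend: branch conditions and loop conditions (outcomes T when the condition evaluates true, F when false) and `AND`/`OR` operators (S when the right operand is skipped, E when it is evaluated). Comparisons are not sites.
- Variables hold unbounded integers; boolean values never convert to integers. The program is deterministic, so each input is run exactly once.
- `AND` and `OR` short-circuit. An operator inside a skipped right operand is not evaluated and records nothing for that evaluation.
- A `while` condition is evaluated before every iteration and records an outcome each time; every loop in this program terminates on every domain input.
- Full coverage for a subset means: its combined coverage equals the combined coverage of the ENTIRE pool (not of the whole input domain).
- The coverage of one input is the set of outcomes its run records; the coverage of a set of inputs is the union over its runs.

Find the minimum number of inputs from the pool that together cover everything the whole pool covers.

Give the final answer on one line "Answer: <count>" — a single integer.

input #1 (k=1): events B1->T, B4->T, B4->T, B4->T, B4->T, B4->T, B4->F, B5->T; covers B1=T, B4=T, B4=F, B5=T
input #2 (k=10): events B1->T, B4->T, B4->T, B4->F, B5->F; covers B1=T, B4=T, B4=F, B5=F
input #3 (k=3): events B1->T, B4->T, B4->T, B4->T, B4->T, B4->T, B4->F, B5->T; covers B1=T, B4=T, B4=F, B5=T
input #4 (k=22): events B1->T, B4->F, B5->F; covers B1=T, B4=F, B5=F
input #5 (k=18): events B1->T, B4->F, B5->F; covers B1=T, B4=F, B5=F
input #6 (k=19): events B1->T, B4->F, B5->F; covers B1=T, B4=F, B5=F
input #7 (k=7): events B1->T, B4->T, B4->T, B4->T, B4->F, B5->T; covers B1=T, B4=T, B4=F, B5=T
input #8 (k=14): events B1->T, B4->T, B4->F, B5->F; covers B1=T, B4=T, B4=F, B5=F
together the pool reaches 5 outcomes: B1=T, B4=T, B4=F, B5=T, B5=F
every size-1 subset falls short of the 5 outcomes (best: 4/5)
inputs {1, 2} (size 2) cover everything; no size-2 subset with a lexicographically smaller index list covers all 5

Answer: 2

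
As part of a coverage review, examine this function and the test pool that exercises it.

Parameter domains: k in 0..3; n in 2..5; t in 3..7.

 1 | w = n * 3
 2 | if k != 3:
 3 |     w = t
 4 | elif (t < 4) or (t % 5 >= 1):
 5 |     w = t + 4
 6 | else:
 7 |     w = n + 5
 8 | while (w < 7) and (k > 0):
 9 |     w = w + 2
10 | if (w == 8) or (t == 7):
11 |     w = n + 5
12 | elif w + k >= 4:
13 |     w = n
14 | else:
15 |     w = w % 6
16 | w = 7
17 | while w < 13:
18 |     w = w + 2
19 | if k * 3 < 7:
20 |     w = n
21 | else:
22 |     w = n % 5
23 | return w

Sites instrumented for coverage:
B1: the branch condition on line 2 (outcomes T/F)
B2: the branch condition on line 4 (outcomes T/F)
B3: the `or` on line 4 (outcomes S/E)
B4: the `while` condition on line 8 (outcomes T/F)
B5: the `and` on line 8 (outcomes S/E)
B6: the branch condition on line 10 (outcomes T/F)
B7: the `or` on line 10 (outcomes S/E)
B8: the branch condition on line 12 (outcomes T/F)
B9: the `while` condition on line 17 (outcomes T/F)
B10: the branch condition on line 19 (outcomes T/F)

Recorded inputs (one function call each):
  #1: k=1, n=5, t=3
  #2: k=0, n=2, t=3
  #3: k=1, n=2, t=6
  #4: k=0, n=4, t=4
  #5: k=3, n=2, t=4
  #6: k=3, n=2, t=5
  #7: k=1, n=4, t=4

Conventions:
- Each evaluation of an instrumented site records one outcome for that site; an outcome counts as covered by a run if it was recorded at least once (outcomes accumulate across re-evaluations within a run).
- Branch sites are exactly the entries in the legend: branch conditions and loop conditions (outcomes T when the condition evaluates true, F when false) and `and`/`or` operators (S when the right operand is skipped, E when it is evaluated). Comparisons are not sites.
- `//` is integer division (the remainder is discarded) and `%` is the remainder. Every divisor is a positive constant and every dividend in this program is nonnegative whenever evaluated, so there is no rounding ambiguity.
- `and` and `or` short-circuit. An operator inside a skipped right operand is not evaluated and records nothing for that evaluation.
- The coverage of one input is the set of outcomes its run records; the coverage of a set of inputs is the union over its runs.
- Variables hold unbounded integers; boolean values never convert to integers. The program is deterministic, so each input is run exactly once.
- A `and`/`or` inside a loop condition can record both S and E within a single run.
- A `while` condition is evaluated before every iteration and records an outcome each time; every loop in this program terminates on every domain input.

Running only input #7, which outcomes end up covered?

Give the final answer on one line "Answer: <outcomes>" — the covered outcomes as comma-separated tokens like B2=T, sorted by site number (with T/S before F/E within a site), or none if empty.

Event log for input #7 (k=1, n=4, t=4):
  B1->T, B5->E, B4->T, B5->E, B4->T, B5->S, B4->F, B7->S, B6->T, B9->T
  B9->T, B9->T, B9->F, B10->T
distinct outcomes covered: B1=T, B4=T, B4=F, B5=S, B5=E, B6=T, B7=S, B9=T, B9=F, B10=T

Answer: B1=T, B4=T, B4=F, B5=S, B5=E, B6=T, B7=S, B9=T, B9=F, B10=T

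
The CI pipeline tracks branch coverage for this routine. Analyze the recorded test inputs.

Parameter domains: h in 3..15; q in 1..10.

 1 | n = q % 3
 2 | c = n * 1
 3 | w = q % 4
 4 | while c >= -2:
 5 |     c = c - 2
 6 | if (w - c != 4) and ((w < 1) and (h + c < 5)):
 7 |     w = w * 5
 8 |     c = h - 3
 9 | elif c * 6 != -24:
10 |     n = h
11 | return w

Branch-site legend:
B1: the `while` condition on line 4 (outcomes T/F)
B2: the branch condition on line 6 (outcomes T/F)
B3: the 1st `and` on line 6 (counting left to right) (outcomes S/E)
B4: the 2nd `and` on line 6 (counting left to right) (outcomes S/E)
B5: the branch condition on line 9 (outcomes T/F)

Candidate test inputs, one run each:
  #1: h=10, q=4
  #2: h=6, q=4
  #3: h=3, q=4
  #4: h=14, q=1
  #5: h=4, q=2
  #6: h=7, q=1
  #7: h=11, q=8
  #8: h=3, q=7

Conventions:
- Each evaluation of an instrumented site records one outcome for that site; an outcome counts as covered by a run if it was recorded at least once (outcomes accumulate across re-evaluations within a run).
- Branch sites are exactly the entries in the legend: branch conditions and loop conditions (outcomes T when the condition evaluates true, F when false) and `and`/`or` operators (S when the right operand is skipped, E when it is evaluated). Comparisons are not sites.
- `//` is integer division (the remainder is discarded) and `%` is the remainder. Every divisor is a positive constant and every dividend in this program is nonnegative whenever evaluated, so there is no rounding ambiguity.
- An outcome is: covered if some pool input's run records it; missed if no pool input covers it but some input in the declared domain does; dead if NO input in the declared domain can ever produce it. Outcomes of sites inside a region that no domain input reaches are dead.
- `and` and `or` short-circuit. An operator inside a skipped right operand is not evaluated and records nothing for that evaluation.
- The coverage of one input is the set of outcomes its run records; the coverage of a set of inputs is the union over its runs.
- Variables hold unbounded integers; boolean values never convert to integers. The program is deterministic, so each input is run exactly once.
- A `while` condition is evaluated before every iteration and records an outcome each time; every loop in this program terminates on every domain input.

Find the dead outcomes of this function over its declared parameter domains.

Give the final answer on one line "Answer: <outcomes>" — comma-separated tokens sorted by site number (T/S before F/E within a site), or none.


running all 130 domain inputs and tallying outcomes:
  reachable outcomes have witnesses, e.g. B1=T (e.g. h=3, q=1), B1=F (e.g. h=3, q=1), B2=T (e.g. h=3, q=4), B2=F (e.g. h=3, q=1)
Answer: none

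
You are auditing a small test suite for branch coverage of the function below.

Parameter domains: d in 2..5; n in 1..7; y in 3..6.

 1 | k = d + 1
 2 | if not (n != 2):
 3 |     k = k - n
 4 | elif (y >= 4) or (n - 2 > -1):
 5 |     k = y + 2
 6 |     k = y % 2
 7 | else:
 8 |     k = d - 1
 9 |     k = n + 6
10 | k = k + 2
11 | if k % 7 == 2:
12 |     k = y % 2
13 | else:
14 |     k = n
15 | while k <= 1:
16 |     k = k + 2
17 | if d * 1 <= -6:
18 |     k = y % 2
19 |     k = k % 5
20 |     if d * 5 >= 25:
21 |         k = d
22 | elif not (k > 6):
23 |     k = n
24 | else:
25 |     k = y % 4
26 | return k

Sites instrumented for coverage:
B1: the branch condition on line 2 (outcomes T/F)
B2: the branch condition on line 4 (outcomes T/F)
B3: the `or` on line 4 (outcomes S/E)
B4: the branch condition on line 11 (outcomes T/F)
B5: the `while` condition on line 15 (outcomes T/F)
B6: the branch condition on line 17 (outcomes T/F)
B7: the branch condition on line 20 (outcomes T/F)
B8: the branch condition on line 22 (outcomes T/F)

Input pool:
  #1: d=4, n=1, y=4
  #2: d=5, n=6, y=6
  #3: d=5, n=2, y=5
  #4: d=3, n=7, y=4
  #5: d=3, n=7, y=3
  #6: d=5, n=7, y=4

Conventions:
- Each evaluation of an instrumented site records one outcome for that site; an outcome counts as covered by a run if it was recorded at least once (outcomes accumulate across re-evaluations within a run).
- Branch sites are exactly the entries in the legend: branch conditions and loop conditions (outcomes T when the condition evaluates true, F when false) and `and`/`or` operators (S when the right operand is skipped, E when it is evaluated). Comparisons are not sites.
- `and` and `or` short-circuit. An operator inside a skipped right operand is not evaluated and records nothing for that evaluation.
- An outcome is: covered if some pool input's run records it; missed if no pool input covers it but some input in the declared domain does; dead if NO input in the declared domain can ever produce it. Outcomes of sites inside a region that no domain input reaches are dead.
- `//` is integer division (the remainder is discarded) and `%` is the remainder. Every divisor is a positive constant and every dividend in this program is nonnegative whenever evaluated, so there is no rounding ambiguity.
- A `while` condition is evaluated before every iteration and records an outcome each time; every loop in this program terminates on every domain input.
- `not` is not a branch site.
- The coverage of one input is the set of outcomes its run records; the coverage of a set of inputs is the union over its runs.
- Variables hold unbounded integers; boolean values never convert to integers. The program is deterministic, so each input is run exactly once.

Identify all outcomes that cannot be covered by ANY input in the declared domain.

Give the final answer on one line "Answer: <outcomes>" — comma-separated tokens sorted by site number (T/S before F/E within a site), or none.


running all 112 domain inputs and tallying outcomes:
  B6=T: no domain input ever produces it -> dead
  B7=T: no domain input ever produces it -> dead
  B7=F: no domain input ever produces it -> dead
  reachable outcomes have witnesses, e.g. B1=T (e.g. d=2, n=2, y=3), B1=F (e.g. d=2, n=1, y=3), B2=T (e.g. d=2, n=1, y=4), B2=F (e.g. d=2, n=1, y=3)
Answer: B6=T, B7=T, B7=F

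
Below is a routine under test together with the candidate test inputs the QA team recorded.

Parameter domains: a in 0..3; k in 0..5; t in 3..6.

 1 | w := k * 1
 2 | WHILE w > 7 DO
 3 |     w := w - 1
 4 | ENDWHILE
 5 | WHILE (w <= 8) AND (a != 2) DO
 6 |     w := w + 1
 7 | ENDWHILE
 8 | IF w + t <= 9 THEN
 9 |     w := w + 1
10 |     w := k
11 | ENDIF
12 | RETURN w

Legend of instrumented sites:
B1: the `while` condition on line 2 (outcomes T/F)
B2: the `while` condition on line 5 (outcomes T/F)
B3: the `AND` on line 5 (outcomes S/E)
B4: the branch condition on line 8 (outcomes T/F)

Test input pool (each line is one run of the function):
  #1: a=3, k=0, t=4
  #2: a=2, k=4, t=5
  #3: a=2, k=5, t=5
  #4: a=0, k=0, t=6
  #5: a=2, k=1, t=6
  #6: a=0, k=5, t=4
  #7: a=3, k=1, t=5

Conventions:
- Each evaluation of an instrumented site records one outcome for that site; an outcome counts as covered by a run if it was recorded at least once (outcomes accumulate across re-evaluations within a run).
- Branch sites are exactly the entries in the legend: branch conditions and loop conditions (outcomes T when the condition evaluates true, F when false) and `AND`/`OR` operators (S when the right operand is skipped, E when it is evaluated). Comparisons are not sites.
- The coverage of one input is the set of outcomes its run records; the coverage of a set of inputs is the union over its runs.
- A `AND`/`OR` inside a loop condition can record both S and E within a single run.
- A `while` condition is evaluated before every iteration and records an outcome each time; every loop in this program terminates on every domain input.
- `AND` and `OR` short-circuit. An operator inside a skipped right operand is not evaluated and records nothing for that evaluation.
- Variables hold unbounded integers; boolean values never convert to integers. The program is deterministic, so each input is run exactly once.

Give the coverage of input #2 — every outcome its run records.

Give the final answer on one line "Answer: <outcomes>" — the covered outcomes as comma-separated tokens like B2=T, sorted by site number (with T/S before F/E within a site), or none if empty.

Tracing the run of input #2 (a=2, k=4, t=5):
  B1->F, B3->E, B2->F, B4->T
distinct outcomes covered: B1=F, B2=F, B3=E, B4=T

Answer: B1=F, B2=F, B3=E, B4=T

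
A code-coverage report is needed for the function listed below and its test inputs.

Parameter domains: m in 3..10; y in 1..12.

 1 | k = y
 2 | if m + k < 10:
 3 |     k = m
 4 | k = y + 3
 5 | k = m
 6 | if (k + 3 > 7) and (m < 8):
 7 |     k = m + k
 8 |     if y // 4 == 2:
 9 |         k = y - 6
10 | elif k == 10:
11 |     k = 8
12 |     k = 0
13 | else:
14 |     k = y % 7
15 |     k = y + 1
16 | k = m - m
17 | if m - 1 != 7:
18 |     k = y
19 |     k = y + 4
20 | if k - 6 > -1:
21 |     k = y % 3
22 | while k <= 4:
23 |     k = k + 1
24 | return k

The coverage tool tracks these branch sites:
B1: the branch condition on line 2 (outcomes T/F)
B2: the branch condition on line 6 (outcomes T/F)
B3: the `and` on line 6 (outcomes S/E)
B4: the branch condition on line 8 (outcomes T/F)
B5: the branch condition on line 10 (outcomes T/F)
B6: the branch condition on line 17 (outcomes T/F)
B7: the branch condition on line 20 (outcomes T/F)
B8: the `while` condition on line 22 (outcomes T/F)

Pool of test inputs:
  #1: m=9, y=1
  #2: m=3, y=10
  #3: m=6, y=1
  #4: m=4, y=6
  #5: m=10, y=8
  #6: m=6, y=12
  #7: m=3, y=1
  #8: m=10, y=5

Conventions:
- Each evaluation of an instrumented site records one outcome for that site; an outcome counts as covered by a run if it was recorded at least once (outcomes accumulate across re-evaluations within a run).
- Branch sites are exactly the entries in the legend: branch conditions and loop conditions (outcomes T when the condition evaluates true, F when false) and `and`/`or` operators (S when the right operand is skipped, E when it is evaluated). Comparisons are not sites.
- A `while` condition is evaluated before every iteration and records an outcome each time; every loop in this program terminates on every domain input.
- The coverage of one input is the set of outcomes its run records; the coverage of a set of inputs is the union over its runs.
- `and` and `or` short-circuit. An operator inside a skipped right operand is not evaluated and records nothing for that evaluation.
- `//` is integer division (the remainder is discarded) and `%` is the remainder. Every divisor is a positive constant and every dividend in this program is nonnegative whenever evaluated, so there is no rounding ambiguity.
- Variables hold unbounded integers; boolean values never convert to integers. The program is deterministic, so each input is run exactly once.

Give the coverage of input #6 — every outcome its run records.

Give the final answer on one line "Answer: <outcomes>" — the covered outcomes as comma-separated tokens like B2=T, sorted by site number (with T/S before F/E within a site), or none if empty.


Simulating input #6 (m=6, y=12) step by step:
  B1->F, B3->E, B2->T, B4->F, B6->T, B7->T, B8->T, B8->T, B8->T, B8->T
  B8->T, B8->F
as a set, this run covers: B1=F, B2=T, B3=E, B4=F, B6=T, B7=T, B8=T, B8=F
Answer: B1=F, B2=T, B3=E, B4=F, B6=T, B7=T, B8=T, B8=F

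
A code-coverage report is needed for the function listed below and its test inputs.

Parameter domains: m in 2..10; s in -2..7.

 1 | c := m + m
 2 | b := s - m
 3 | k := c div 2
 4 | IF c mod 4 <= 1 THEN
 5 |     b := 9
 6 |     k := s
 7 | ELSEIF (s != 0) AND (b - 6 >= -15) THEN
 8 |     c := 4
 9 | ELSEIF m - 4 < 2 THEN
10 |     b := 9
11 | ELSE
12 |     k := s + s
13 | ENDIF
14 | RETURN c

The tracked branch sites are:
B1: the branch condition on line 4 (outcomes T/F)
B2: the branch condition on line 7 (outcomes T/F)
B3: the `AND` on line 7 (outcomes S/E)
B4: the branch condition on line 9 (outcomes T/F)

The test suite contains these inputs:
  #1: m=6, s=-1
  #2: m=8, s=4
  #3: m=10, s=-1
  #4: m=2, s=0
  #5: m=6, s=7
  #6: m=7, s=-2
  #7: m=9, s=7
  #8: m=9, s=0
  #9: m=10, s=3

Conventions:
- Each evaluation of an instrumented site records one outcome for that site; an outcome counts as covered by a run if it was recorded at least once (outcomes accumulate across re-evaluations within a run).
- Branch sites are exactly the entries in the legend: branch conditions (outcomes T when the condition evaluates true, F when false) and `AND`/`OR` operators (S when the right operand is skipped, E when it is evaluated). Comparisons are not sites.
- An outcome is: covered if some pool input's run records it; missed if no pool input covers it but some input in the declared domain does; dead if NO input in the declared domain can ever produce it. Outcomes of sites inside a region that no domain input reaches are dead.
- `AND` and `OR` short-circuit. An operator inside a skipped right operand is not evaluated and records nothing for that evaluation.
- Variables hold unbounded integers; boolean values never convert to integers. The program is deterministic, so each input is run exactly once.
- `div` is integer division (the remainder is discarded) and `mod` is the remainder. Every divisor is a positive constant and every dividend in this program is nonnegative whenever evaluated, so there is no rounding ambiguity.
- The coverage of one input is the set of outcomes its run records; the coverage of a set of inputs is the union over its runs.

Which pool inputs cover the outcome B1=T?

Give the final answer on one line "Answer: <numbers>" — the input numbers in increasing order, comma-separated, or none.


input #1 (m=6, s=-1): hits B1=T
input #2 (m=8, s=4): hits B1=T
input #3 (m=10, s=-1): hits B1=T
input #4 (m=2, s=0): hits B1=T
input #5 (m=6, s=7): hits B1=T
input #6 (m=7, s=-2): never hits B1=T
input #7 (m=9, s=7): never hits B1=T
input #8 (m=9, s=0): never hits B1=T
input #9 (m=10, s=3): hits B1=T
Answer: 1, 2, 3, 4, 5, 9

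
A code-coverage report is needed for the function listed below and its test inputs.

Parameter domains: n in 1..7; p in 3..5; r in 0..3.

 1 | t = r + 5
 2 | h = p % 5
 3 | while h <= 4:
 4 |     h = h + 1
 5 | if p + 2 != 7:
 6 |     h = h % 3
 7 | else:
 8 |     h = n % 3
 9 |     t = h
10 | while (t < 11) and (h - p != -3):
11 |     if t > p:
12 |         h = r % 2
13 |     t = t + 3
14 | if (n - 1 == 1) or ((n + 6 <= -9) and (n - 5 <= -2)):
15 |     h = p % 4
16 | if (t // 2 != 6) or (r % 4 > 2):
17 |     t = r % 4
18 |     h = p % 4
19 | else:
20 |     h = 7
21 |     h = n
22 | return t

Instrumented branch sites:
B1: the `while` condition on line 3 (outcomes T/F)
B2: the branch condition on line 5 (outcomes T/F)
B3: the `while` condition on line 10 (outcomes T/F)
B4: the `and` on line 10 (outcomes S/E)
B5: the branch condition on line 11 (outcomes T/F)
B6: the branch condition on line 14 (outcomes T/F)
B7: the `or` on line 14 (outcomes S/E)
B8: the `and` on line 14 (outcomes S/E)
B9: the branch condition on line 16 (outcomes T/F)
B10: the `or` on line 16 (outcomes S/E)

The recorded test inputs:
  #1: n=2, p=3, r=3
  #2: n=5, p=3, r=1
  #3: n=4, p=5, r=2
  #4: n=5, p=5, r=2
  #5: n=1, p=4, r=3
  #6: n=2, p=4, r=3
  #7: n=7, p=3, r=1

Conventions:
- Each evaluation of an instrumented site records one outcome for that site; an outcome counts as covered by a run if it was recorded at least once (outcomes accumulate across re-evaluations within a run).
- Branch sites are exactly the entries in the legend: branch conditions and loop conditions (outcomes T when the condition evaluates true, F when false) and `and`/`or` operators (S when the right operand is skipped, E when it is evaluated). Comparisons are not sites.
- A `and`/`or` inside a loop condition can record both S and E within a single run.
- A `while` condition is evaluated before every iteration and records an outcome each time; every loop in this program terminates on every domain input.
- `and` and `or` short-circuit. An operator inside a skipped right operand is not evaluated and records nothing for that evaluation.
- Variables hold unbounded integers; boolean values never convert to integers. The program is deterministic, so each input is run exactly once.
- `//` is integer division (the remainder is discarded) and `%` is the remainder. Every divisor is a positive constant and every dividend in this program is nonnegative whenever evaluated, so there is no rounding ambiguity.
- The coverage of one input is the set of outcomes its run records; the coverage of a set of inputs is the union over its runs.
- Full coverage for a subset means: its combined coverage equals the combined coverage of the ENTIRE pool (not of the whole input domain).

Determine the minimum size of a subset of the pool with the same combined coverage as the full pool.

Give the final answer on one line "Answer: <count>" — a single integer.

#1 (n=2, p=3, r=3) -> B1->T, B1->T, B1->F, B2->T, B4->E, B3->T, B5->T, B4->S, B3->F, B7->S, B6->T, B10->S, B9->T; covered: B1=T, B1=F, B2=T, B3=T, B3=F, B4=S, B4=E, B5=T, B6=T, B7=S, B9=T, B10=S
#2 (n=5, p=3, r=1) -> B1->T, B1->T, B1->F, B2->T, B4->E, B3->T, B5->T, B4->E, B3->T, B5->T, B4->S, B3->F, B7->E, B8->S, ...; covered: B1=T, B1=F, B2=T, B3=T, B3=F, B4=S, B4=E, B5=T, B6=F, B7=E, B8=S, B9=F, B10=E
#3 (n=4, p=5, r=2) -> B1->T, B1->T, B1->T, B1->T, B1->T, B1->F, B2->F, B4->E, B3->T, B5->F, B4->E, B3->T, B5->F, B4->E, ...; covered: B1=T, B1=F, B2=F, B3=T, B3=F, B4=S, B4=E, B5=T, B5=F, B6=F, B7=E, B8=S, B9=F, B10=E
#4 (n=5, p=5, r=2) -> B1->T, B1->T, B1->T, B1->T, B1->T, B1->F, B2->F, B4->E, B3->F, B7->E, B8->S, B6->F, B10->S, B9->T; covered: B1=T, B1=F, B2=F, B3=F, B4=E, B6=F, B7=E, B8=S, B9=T, B10=S
#5 (n=1, p=4, r=3) -> B1->T, B1->F, B2->T, B4->E, B3->T, B5->T, B4->S, B3->F, B7->E, B8->S, B6->F, B10->S, B9->T; covered: B1=T, B1=F, B2=T, B3=T, B3=F, B4=S, B4=E, B5=T, B6=F, B7=E, B8=S, B9=T, B10=S
#6 (n=2, p=4, r=3) -> B1->T, B1->F, B2->T, B4->E, B3->T, B5->T, B4->S, B3->F, B7->S, B6->T, B10->S, B9->T; covered: B1=T, B1=F, B2=T, B3=T, B3=F, B4=S, B4=E, B5=T, B6=T, B7=S, B9=T, B10=S
#7 (n=7, p=3, r=1) -> B1->T, B1->T, B1->F, B2->T, B4->E, B3->T, B5->T, B4->E, B3->T, B5->T, B4->S, B3->F, B7->E, B8->S, ...; covered: B1=T, B1=F, B2=T, B3=T, B3=F, B4=S, B4=E, B5=T, B6=F, B7=E, B8=S, B9=F, B10=E
pool-wide coverage (19 outcomes): B1=T, B1=F, B2=T, B2=F, B3=T, B3=F, B4=S, B4=E, B5=T, B5=F, B6=T, B6=F, B7=S, B7=E, B8=S, B9=T, B9=F, B10=S, B10=E
no size-1 subset reaches all 19 outcomes (best union: 14/19)
inputs {1, 3} (size 2) cover everything; no size-2 subset with a lexicographically smaller index list covers all 19

Answer: 2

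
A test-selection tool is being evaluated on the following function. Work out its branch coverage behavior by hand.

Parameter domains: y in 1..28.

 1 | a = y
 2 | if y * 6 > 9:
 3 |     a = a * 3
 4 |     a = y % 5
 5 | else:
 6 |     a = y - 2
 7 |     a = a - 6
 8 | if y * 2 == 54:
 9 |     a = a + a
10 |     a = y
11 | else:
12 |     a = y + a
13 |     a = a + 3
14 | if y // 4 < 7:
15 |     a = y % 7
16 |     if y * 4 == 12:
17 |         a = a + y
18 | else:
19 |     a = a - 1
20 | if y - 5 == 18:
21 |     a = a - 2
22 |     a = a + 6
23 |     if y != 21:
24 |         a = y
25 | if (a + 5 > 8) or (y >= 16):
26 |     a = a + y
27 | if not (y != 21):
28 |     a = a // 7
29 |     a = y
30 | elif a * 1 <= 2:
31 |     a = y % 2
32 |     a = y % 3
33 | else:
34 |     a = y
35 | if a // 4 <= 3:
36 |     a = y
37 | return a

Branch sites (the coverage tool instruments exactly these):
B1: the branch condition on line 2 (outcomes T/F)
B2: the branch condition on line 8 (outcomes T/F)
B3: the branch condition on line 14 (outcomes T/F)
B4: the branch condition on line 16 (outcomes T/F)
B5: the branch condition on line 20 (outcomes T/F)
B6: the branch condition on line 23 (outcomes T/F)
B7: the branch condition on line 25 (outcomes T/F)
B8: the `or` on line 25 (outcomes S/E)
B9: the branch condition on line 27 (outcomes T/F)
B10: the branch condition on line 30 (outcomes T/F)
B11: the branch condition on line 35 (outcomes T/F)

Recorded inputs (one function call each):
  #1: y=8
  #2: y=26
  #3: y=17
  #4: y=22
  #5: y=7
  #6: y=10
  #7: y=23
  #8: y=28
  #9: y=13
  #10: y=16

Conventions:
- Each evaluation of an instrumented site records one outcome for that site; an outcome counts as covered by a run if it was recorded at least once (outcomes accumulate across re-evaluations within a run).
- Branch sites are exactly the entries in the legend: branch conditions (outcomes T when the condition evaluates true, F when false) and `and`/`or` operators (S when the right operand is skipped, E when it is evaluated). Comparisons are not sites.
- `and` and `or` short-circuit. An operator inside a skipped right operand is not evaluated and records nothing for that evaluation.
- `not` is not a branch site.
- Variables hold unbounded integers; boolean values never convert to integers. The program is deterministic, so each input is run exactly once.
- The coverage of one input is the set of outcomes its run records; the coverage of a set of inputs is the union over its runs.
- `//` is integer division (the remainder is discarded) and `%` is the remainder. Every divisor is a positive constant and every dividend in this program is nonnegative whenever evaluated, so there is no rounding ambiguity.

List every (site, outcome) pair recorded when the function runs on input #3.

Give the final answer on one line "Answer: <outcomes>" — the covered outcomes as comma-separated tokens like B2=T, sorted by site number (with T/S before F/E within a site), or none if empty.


Running input #3 (y=17), event by event:
  B1->T, B2->F, B3->T, B4->F, B5->F, B8->E, B7->T, B9->F, B10->F, B11->F
deduplicating events, the covered set is: B1=T, B2=F, B3=T, B4=F, B5=F, B7=T, B8=E, B9=F, B10=F, B11=F
Answer: B1=T, B2=F, B3=T, B4=F, B5=F, B7=T, B8=E, B9=F, B10=F, B11=F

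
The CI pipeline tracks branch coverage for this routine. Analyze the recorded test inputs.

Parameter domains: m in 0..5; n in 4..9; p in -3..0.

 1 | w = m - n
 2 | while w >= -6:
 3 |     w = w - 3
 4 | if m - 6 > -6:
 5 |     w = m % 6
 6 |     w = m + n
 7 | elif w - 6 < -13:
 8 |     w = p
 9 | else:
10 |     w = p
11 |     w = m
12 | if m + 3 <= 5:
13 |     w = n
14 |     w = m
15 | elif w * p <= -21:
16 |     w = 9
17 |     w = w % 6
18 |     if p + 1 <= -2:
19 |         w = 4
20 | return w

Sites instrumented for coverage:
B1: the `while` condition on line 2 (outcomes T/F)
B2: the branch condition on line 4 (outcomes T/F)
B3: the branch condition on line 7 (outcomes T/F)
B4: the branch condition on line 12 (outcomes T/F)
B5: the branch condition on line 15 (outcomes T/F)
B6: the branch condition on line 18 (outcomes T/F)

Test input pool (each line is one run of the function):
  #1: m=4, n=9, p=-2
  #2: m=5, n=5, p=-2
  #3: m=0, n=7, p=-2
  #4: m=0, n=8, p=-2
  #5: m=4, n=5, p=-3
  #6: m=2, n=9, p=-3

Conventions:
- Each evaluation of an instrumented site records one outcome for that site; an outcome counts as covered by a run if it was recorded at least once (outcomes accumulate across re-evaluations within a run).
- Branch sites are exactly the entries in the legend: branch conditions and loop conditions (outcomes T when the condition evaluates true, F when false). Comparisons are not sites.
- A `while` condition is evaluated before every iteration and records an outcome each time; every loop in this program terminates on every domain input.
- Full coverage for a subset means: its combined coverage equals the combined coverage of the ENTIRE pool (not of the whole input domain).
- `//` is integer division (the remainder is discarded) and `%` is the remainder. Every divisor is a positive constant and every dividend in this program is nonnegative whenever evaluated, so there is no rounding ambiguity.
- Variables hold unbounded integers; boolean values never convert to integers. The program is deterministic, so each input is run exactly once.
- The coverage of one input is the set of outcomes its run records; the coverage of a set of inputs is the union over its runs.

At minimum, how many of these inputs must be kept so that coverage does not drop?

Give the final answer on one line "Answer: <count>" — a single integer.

#1 (m=4, n=9, p=-2) -> covered: B1=T, B1=F, B2=T, B4=F, B5=T, B6=F
#2 (m=5, n=5, p=-2) -> covered: B1=T, B1=F, B2=T, B4=F, B5=F
#3 (m=0, n=7, p=-2) -> covered: B1=F, B2=F, B3=F, B4=T
#4 (m=0, n=8, p=-2) -> covered: B1=F, B2=F, B3=T, B4=T
#5 (m=4, n=5, p=-3) -> covered: B1=T, B1=F, B2=T, B4=F, B5=T, B6=T
#6 (m=2, n=9, p=-3) -> covered: B1=F, B2=T, B4=T
the full pool covers 12 outcomes: B1=T, B1=F, B2=T, B2=F, B3=T, B3=F, B4=T, B4=F, B5=T, B5=F, B6=T, B6=F
every size-1 subset falls short of the 12 outcomes (best: 6/12)
every size-2 subset falls short of the 12 outcomes (best: 9/12)
every size-3 subset falls short of the 12 outcomes (best: 10/12)
every size-4 subset falls short of the 12 outcomes (best: 11/12)
inputs {1, 2, 3, 4, 5} (size 5) cover everything; no size-5 subset with a lexicographically smaller index list covers all 12

Answer: 5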